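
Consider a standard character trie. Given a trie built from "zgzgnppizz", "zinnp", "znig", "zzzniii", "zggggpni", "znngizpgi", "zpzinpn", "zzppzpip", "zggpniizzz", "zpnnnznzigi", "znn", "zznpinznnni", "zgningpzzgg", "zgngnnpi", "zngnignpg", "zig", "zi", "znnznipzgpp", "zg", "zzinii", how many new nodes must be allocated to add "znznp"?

3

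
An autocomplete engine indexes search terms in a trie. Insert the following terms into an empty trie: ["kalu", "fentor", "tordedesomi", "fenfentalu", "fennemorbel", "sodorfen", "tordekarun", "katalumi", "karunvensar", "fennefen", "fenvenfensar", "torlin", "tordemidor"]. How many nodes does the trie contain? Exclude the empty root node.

84

For each word, the new-node count is its length minus the longest prefix already in the trie:
  "kalu" → 4 new (k, a, l, u)
  "fentor" → 6 new (f, e, n, t, o, r)
  "tordedesomi" → 11 new (t, o, r, d, e, d, e, s, o, m, i)
  "fenfentalu" → prefix "fen" already present; 7 new (f, e, n, t, a, l, u)
  "fennemorbel" → prefix "fen" already present; 8 new (n, e, m, o, r, b, e, l)
  "sodorfen" → 8 new (s, o, d, o, r, f, e, n)
  "tordekarun" → prefix "torde" already present; 5 new (k, a, r, u, n)
  "katalumi" → prefix "ka" already present; 6 new (t, a, l, u, m, i)
  "karunvensar" → prefix "ka" already present; 9 new (r, u, n, v, e, n, s, a, r)
  "fennefen" → prefix "fenne" already present; 3 new (f, e, n)
  "fenvenfensar" → prefix "fen" already present; 9 new (v, e, n, f, e, n, s, a, r)
  "torlin" → prefix "tor" already present; 3 new (l, i, n)
  "tordemidor" → prefix "torde" already present; 5 new (m, i, d, o, r)
Total nodes = 4 + 6 + 11 + 7 + 8 + 8 + 5 + 6 + 9 + 3 + 9 + 3 + 5 = 84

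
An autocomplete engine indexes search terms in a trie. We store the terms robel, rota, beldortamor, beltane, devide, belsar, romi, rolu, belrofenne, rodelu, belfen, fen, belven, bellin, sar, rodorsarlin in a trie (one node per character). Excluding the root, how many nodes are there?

For each word, the new-node count is its length minus the longest prefix already in the trie:
  "robel" → 5 new (r, o, b, e, l)
  "rota" → prefix "ro" already present; 2 new (t, a)
  "beldortamor" → 11 new (b, e, l, d, o, r, t, a, m, o, r)
  "beltane" → prefix "bel" already present; 4 new (t, a, n, e)
  "devide" → 6 new (d, e, v, i, d, e)
  "belsar" → prefix "bel" already present; 3 new (s, a, r)
  "romi" → prefix "ro" already present; 2 new (m, i)
  "rolu" → prefix "ro" already present; 2 new (l, u)
  "belrofenne" → prefix "bel" already present; 7 new (r, o, f, e, n, n, e)
  "rodelu" → prefix "ro" already present; 4 new (d, e, l, u)
  "belfen" → prefix "bel" already present; 3 new (f, e, n)
  "fen" → 3 new (f, e, n)
  "belven" → prefix "bel" already present; 3 new (v, e, n)
  "bellin" → prefix "bel" already present; 3 new (l, i, n)
  "sar" → 3 new (s, a, r)
  "rodorsarlin" → prefix "rod" already present; 8 new (o, r, s, a, r, l, i, n)
Total nodes = 5 + 2 + 11 + 4 + 6 + 3 + 2 + 2 + 7 + 4 + 3 + 3 + 3 + 3 + 3 + 8 = 69

69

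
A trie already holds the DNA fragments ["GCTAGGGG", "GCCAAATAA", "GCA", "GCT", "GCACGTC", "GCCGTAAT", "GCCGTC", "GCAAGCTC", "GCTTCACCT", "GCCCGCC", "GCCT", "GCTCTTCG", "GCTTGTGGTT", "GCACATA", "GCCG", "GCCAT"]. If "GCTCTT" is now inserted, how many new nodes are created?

"GCTCTT" is already a full path in the trie; only an end-marker is added.
No new nodes are needed: 0.

0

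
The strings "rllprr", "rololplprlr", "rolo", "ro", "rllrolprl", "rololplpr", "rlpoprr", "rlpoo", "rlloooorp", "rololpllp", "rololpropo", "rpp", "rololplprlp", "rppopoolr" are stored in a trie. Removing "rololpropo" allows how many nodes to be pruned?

4

After clearing the end-marker at "rololpropo", prune upward until reaching a node still needed by another word.
The suffix "ropo" (4 nodes) is used only by "rololpropo"; the node for "rololp" still has the child "l", so pruning stops there.
Nodes removed: 4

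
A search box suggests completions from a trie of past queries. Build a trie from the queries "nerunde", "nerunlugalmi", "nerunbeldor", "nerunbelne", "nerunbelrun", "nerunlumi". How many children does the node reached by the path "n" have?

Walk "n" from the root, arriving at one node.
Characters that immediately follow "n" among the stored strings: {e}.
That node has 1 child edge.

1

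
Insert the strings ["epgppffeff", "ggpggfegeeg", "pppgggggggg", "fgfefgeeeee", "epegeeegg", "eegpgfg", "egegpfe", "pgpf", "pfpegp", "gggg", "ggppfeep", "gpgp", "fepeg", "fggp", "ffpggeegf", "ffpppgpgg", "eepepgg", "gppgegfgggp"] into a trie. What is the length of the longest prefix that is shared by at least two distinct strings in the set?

Equivalently: take the maximum, over all pairs, of their longest common prefix length.
e.g. "ffpggeegf" and "ffpppgpgg" share the prefix "ffp" of length 3; no pair shares a longer one.
Longest shared-prefix length: 3

3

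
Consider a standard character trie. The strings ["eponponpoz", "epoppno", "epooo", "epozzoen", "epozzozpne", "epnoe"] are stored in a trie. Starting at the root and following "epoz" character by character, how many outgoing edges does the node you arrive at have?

Follow the path "epoz" to its node, then look at its outgoing edges.
Distinct next characters after "epoz": z.
That node has 1 child edge.

1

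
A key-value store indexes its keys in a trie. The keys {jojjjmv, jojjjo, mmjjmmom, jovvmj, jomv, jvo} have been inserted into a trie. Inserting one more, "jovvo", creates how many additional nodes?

The longest prefix of "jovvo" already in the trie is "jovv" (length 4).
New nodes needed: |"jovvo"| − 4 = 5 − 4 = 1.

1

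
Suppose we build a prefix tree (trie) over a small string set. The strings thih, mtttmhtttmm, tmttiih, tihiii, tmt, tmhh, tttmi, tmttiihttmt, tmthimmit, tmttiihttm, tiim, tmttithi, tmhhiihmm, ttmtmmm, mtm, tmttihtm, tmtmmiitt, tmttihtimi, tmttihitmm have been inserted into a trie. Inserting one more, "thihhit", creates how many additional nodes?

3

"thih" is already a path in the trie; the remaining "hit" must be added.
New nodes needed: |"thihhit"| − 4 = 7 − 4 = 3.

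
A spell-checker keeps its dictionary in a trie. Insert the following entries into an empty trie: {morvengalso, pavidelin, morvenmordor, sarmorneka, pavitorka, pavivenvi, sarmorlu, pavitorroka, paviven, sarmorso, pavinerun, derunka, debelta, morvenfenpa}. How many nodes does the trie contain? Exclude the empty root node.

Count nodes per top-level branch (shared prefixes stored once):
  'd'-branch (debelta, derunka): 12 nodes
  'm'-branch (morvenfenpa, morvengalso, morvenmordor): 22 nodes
  'p'-branch (pavidelin, pavinerun, pavitorka, pavitorroka, paviven, pavivenvi): 28 nodes
  's'-branch (sarmorlu, sarmorneka, sarmorso): 14 nodes
Sum: 76

76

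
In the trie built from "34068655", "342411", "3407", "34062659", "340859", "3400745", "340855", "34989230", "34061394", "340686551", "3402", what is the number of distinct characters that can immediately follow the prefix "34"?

3

The children of the "34" node are the distinct next characters among strings starting with "34".
Distinct next characters after "34": 0, 2, 9.
That node has 3 child edges.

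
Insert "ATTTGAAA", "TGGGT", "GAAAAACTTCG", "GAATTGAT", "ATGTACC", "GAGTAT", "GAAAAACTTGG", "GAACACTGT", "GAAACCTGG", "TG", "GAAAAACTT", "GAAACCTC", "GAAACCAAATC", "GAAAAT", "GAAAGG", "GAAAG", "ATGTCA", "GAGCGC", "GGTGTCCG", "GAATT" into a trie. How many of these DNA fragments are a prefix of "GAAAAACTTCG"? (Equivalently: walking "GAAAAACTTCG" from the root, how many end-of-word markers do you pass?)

Traverse "GAAAAACTTCG" character by character; count nodes along the way that are marked as word ends.
Prefixes of the query that are stored words: "GAAAAACTT", "GAAAAACTTCG"
Count: 2

2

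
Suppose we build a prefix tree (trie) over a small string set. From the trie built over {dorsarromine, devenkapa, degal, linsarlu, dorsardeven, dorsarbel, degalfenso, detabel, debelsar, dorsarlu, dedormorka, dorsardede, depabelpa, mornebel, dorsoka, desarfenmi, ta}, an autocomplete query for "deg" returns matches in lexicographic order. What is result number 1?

Words with prefix "deg", in lexicographic order: "degal", "degalfenso"
The 1st is degal.

degal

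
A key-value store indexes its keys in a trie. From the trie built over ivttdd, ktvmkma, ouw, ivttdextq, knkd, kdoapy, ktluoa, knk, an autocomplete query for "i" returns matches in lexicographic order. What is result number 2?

DFS of the "i" subtree visits, in order: "ivttdd", "ivttdextq"
Position 2: ivttdextq

ivttdextq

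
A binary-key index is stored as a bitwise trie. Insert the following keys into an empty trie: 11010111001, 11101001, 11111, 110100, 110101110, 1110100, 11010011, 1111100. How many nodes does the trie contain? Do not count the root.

24

Insert word by word; a character creates a node only if that edge doesn't already exist:
  "11010111001" → 11 new (1, 1, 0, 1, 0, 1, 1, 1, 0, 0, 1)
  "11101001" → prefix "11" already present; 6 new (1, 0, 1, 0, 0, 1)
  "11111" → prefix "111" already present; 2 new (1, 1)
  "110100" → prefix "11010" already present; 1 new (0)
  "110101110" → prefix "110101110" already present; 0 new (none)
  "1110100" → prefix "1110100" already present; 0 new (none)
  "11010011" → prefix "110100" already present; 2 new (1, 1)
  "1111100" → prefix "11111" already present; 2 new (0, 0)
Total nodes = 11 + 6 + 2 + 1 + 0 + 0 + 2 + 2 = 24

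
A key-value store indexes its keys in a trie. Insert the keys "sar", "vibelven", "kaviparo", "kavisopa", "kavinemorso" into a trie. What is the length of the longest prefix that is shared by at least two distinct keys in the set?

Look for the deepest trie node that still has at least two words in its subtree.
"kavinemorso" and "kaviparo" agree on "kavi" (4 characters) before diverging; nothing deeper is shared.
Longest shared-prefix length: 4

4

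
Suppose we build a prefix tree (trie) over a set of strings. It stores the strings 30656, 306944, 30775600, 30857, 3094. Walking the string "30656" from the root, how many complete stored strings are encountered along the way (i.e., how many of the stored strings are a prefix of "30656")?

Walk "30656" from the root; an end-of-word marker is hit whenever a stored word is a prefix of "30656".
Prefixes of the query that are stored words: "30656"
Count: 1

1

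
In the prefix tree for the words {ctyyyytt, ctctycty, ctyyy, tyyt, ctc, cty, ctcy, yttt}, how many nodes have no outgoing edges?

5

Leaves are exactly the stored words that no other stored word extends.
Those words: "ctctycty", "ctcy", "ctyyyytt", "tyyt", "yttt"
Leaf count: 5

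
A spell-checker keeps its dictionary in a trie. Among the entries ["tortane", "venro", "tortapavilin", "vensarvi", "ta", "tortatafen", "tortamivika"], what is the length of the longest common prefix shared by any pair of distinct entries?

Equivalently: take the maximum, over all pairs, of their longest common prefix length.
e.g. "tortamivika" and "tortane" share the prefix "torta" of length 5; no pair shares a longer one.
Longest shared-prefix length: 5

5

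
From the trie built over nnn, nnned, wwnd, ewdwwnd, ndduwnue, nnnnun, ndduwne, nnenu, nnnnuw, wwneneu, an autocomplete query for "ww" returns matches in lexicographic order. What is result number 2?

wwneneu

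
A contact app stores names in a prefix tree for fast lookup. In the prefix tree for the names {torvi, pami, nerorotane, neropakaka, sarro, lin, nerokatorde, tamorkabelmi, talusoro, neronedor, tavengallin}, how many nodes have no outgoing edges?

11

A leaf is a node with no children — equivalently, the end of a word that is not a proper prefix of any other stored word.
Those words: "lin", "nerokatorde", "neronedor", "neropakaka", "nerorotane", "pami", "sarro", "talusoro", "tamorkabelmi", "tavengallin", "torvi"
Leaf count: 11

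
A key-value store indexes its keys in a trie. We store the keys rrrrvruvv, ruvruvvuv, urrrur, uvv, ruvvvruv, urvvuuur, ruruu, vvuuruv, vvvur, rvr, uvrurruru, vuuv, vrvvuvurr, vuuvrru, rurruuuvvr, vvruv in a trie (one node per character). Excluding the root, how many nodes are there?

82

For each word, the new-node count is its length minus the longest prefix already in the trie:
  "rrrrvruvv" → 9 new (r, r, r, r, v, r, u, v, v)
  "ruvruvvuv" → prefix "r" already present; 8 new (u, v, r, u, v, v, u, v)
  "urrrur" → 6 new (u, r, r, r, u, r)
  "uvv" → prefix "u" already present; 2 new (v, v)
  "ruvvvruv" → prefix "ruv" already present; 5 new (v, v, r, u, v)
  "urvvuuur" → prefix "ur" already present; 6 new (v, v, u, u, u, r)
  "ruruu" → prefix "ru" already present; 3 new (r, u, u)
  "vvuuruv" → 7 new (v, v, u, u, r, u, v)
  "vvvur" → prefix "vv" already present; 3 new (v, u, r)
  "rvr" → prefix "r" already present; 2 new (v, r)
  "uvrurruru" → prefix "uv" already present; 7 new (r, u, r, r, u, r, u)
  "vuuv" → prefix "v" already present; 3 new (u, u, v)
  "vrvvuvurr" → prefix "v" already present; 8 new (r, v, v, u, v, u, r, r)
  "vuuvrru" → prefix "vuuv" already present; 3 new (r, r, u)
  "rurruuuvvr" → prefix "rur" already present; 7 new (r, u, u, u, v, v, r)
  "vvruv" → prefix "vv" already present; 3 new (r, u, v)
Total nodes = 9 + 8 + 6 + 2 + 5 + 6 + 3 + 7 + 3 + 2 + 7 + 3 + 8 + 3 + 7 + 3 = 82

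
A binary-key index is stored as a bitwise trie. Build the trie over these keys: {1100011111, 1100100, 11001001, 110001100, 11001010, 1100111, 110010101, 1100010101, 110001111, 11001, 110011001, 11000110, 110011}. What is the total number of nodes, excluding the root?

Insert word by word; a character creates a node only if that edge doesn't already exist:
  "1100011111" → 10 new (1, 1, 0, 0, 0, 1, 1, 1, 1, 1)
  "1100100" → prefix "1100" already present; 3 new (1, 0, 0)
  "11001001" → prefix "1100100" already present; 1 new (1)
  "110001100" → prefix "1100011" already present; 2 new (0, 0)
  "11001010" → prefix "110010" already present; 2 new (1, 0)
  "1100111" → prefix "11001" already present; 2 new (1, 1)
  "110010101" → prefix "11001010" already present; 1 new (1)
  "1100010101" → prefix "110001" already present; 4 new (0, 1, 0, 1)
  "110001111" → prefix "110001111" already present; 0 new (none)
  "11001" → prefix "11001" already present; 0 new (none)
  "110011001" → prefix "110011" already present; 3 new (0, 0, 1)
  "11000110" → prefix "11000110" already present; 0 new (none)
  "110011" → prefix "110011" already present; 0 new (none)
Total nodes = 10 + 3 + 1 + 2 + 2 + 2 + 1 + 4 + 0 + 0 + 3 + 0 + 0 = 28

28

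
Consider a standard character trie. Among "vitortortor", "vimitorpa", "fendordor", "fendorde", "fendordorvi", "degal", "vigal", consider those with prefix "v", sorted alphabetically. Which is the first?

Filter for "v…" and sort: "vigal", "vimitorpa", "vitortortor"
The 1st is vigal.

vigal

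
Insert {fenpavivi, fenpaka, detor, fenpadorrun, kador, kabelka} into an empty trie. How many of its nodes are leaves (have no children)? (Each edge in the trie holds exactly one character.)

6

A leaf is a node with no children — equivalently, the end of a word that is not a proper prefix of any other stored word.
Those words: "detor", "fenpadorrun", "fenpaka", "fenpavivi", "kabelka", "kador"
Leaf count: 6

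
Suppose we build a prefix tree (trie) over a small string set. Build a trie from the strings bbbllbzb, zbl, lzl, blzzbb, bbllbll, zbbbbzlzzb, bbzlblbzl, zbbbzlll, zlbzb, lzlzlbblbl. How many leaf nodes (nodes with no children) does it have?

A leaf is a node with no children — equivalently, the end of a word that is not a proper prefix of any other stored word.
Those words: "bbbllbzb", "bbllbll", "bbzlblbzl", "blzzbb", "lzlzlbblbl", "zbbbbzlzzb", "zbbbzlll", "zbl", "zlbzb"
Leaf count: 9

9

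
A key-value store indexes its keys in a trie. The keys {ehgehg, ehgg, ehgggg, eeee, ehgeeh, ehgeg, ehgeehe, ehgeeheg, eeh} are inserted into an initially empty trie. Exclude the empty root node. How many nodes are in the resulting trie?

18

Count nodes per top-level branch (shared prefixes stored once):
  'e'-branch (eeee, eeh, ehgeeh, ehgeehe, ehgeeheg, ehgeg, ehgehg, ehgg, ehgggg): 18 nodes
Sum: 18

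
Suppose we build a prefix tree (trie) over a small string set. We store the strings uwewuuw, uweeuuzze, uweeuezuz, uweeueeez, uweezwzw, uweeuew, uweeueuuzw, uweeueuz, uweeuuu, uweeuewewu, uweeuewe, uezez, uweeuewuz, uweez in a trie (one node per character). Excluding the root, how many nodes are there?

40

Trie structure (* marks end of a word):
(root)
└─ u
   ├─ e
   │  └─ z
   │     └─ e
   │        └─ z *
   └─ w
      └─ e
         ├─ e
         │  ├─ u
         │  │  ├─ e
         │  │  │  ├─ e
         │  │  │  │  └─ e
         │  │  │  │     └─ z *
         │  │  │  ├─ u
         │  │  │  │  ├─ u
         │  │  │  │  │  └─ z
         │  │  │  │  │     └─ w *
         │  │  │  │  └─ z *
         │  │  │  ├─ w *
         │  │  │  │  ├─ e *
         │  │  │  │  │  └─ w
         │  │  │  │  │     └─ u *
         │  │  │  │  └─ u
         │  │  │  │     └─ z *
         │  │  │  └─ z
         │  │  │     └─ u
         │  │  │        └─ z *
         │  │  └─ u
         │  │     ├─ u *
         │  │     └─ z
         │  │        └─ z
         │  │           └─ e *
         │  └─ z *
         │     └─ w
         │        └─ z
         │           └─ w *
         └─ w
            └─ u
               └─ u
                  └─ w *
Counting every labelled node above: 40.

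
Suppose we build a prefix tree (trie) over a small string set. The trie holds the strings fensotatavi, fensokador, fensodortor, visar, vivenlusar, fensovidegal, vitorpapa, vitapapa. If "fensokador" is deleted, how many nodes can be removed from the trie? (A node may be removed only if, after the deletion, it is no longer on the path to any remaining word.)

5

Walk "fensokador" from the leaf back toward the root, removing each node that no remaining word uses.
The suffix "kador" (5 nodes) is used only by "fensokador"; the node for "fenso" still has the child "t", so pruning stops there.
Nodes removed: 5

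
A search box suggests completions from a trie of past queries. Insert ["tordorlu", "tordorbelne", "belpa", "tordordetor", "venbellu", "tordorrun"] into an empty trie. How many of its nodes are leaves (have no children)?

Leaves are exactly the stored words that no other stored word extends.
Those words: "belpa", "tordorbelne", "tordordetor", "tordorlu", "tordorrun", "venbellu"
Leaf count: 6

6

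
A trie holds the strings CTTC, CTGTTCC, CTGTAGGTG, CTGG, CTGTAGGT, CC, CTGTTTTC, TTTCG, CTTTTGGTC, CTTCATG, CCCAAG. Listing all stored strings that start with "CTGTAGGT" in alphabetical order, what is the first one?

CTGTAGGT

DFS of the "CTGTAGGT" subtree visits, in order: "CTGTAGGT", "CTGTAGGTG"
Position 1: CTGTAGGT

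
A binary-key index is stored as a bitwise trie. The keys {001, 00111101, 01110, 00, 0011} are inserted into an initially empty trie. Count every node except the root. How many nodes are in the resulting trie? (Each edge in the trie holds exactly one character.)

Count nodes per top-level branch (shared prefixes stored once):
  '0'-branch (00, 001, 0011, 00111101, 01110): 12 nodes
Sum: 12

12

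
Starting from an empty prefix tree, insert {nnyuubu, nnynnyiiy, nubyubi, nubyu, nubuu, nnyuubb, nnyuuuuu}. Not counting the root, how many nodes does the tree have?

25

For each word, the new-node count is its length minus the longest prefix already in the trie:
  "nnyuubu" → 7 new (n, n, y, u, u, b, u)
  "nnynnyiiy" → prefix "nny" already present; 6 new (n, n, y, i, i, y)
  "nubyubi" → prefix "n" already present; 6 new (u, b, y, u, b, i)
  "nubyu" → prefix "nubyu" already present; 0 new (none)
  "nubuu" → prefix "nub" already present; 2 new (u, u)
  "nnyuubb" → prefix "nnyuub" already present; 1 new (b)
  "nnyuuuuu" → prefix "nnyuu" already present; 3 new (u, u, u)
Total nodes = 7 + 6 + 6 + 0 + 2 + 1 + 3 = 25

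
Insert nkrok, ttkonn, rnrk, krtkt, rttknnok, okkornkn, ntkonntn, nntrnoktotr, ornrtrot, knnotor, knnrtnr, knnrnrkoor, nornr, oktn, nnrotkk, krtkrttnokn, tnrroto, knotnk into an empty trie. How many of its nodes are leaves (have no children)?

18

A leaf is a node with no children — equivalently, the end of a word that is not a proper prefix of any other stored word.
Those words: "knnotor", "knnrnrkoor", "knnrtnr", "knotnk", "krtkrttnokn", "krtkt", "nkrok", "nnrotkk", "nntrnoktotr", "nornr", "ntkonntn", "okkornkn", "oktn", "ornrtrot", "rnrk", "rttknnok", "tnrroto", "ttkonn"
Leaf count: 18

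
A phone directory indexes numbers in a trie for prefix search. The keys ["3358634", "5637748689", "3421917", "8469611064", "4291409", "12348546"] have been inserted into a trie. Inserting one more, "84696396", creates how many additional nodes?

The longest prefix of "84696396" already in the trie is "84696" (length 5).
So 8 − 5 = 3 new nodes.

3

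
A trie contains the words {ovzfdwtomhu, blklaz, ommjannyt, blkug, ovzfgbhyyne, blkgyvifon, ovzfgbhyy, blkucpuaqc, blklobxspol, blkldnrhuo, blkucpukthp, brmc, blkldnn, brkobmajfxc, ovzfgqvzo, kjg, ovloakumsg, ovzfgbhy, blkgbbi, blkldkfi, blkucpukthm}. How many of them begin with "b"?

Traverse to the node for "b", then collect every word in that subtree.
Words under "b": blkgbbi, blkgyvifon, blklaz, blkldkfi, blkldnn, blkldnrhuo, blklobxspol, blkucpuaqc, blkucpukthm, blkucpukthp, blkug, brkobmajfxc, brmc
Count: 13

13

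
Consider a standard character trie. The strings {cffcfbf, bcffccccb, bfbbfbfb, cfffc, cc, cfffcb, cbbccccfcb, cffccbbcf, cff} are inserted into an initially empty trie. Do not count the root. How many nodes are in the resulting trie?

41

Insert word by word; a character creates a node only if that edge doesn't already exist:
  "cffcfbf" → 7 new (c, f, f, c, f, b, f)
  "bcffccccb" → 9 new (b, c, f, f, c, c, c, c, b)
  "bfbbfbfb" → prefix "b" already present; 7 new (f, b, b, f, b, f, b)
  "cfffc" → prefix "cff" already present; 2 new (f, c)
  "cc" → prefix "c" already present; 1 new (c)
  "cfffcb" → prefix "cfffc" already present; 1 new (b)
  "cbbccccfcb" → prefix "c" already present; 9 new (b, b, c, c, c, c, f, c, b)
  "cffccbbcf" → prefix "cffc" already present; 5 new (c, b, b, c, f)
  "cff" → prefix "cff" already present; 0 new (none)
Total nodes = 7 + 9 + 7 + 2 + 1 + 1 + 9 + 5 + 0 = 41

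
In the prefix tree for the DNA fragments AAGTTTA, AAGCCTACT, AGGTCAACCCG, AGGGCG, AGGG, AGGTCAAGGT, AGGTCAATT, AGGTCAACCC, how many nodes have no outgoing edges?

6

Leaves are exactly the stored words that no other stored word extends.
Those words: "AAGCCTACT", "AAGTTTA", "AGGGCG", "AGGTCAACCCG", "AGGTCAAGGT", "AGGTCAATT"
Leaf count: 6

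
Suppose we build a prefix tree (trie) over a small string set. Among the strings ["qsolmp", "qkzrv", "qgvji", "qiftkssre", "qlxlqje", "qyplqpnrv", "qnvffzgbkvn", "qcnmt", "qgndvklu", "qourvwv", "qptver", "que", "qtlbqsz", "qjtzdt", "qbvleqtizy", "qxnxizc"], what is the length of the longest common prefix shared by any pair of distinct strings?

2

Equivalently: take the maximum, over all pairs, of their longest common prefix length.
"qgndvklu" and "qgvji" agree on "qg" (2 characters) before diverging; nothing deeper is shared.
Longest shared-prefix length: 2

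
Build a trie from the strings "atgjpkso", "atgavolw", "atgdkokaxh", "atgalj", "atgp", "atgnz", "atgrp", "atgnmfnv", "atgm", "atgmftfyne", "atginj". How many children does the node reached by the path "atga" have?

The children of the "atga" node are the distinct next characters among strings starting with "atga".
Distinct next characters after "atga": l, v.
That node has 2 child edges.

2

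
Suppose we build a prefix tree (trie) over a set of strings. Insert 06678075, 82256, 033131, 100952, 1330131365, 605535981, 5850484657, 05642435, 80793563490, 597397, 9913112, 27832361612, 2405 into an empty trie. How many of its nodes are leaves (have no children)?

A leaf is a node with no children — equivalently, the end of a word that is not a proper prefix of any other stored word.
Those words: "033131", "05642435", "06678075", "100952", "1330131365", "2405", "27832361612", "5850484657", "597397", "605535981", "80793563490", "82256", "9913112"
Leaf count: 13

13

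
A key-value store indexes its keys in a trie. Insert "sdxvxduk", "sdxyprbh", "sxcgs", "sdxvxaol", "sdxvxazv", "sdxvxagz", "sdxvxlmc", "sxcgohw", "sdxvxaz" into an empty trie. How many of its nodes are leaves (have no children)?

A leaf is a node with no children — equivalently, the end of a word that is not a proper prefix of any other stored word.
Those words: "sdxvxagz", "sdxvxaol", "sdxvxazv", "sdxvxduk", "sdxvxlmc", "sdxyprbh", "sxcgohw", "sxcgs"
Leaf count: 8

8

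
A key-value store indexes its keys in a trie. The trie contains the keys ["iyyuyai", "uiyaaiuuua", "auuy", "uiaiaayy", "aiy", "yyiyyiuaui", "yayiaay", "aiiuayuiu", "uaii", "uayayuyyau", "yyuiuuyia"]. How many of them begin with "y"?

3

Walk to "y"; the words in its subtree are exactly those with that prefix.
Words under "y": yayiaay, yyiyyiuaui, yyuiuuyia
Count: 3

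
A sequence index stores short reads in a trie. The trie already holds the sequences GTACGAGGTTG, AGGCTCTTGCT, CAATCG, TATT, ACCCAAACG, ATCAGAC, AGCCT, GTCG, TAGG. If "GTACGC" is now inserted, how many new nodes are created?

1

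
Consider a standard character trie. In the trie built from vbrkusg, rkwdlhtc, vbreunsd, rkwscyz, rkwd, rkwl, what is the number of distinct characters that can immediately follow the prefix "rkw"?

3

Walk "rkw" from the root, arriving at one node.
Characters that immediately follow "rkw" among the stored strings: {d, l, s}.
That node has 3 child edges.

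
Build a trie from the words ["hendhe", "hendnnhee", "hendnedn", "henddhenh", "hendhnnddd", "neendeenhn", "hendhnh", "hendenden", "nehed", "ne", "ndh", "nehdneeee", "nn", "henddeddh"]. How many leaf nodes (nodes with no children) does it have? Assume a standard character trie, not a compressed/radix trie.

13

Leaves are exactly the stored words that no other stored word extends.
Those words: "henddeddh", "henddhenh", "hendenden", "hendhe", "hendhnh", "hendhnnddd", "hendnedn", "hendnnhee", "ndh", "neendeenhn", "nehdneeee", "nehed", "nn"
Leaf count: 13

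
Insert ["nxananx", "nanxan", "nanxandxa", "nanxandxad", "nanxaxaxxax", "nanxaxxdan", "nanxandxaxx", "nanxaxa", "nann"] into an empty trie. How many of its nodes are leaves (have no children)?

6

Leaves are exactly the stored words that no other stored word extends.
Those words: "nann", "nanxandxad", "nanxandxaxx", "nanxaxaxxax", "nanxaxxdan", "nxananx"
Leaf count: 6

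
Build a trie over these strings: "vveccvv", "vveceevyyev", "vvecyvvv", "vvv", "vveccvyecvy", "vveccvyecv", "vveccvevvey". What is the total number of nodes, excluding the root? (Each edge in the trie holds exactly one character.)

29

Count nodes per top-level branch (shared prefixes stored once):
  'v'-branch (vveccvevvey, vveccvv, vveccvyecv, vveccvyecvy, vveceevyyev, vvecyvvv, vvv): 29 nodes
Sum: 29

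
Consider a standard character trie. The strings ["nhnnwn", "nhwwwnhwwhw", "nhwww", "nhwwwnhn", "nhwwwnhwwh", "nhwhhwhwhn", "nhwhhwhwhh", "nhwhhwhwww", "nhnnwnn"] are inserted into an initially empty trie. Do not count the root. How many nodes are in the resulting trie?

Count nodes per top-level branch (shared prefixes stored once):
  'n'-branch (nhnnwn, nhnnwnn, nhwhhwhwhh, nhwhhwhwhn, nhwhhwhwww, nhwww, nhwwwnhn, nhwwwnhwwh, nhwwwnhwwhw): 27 nodes
Sum: 27

27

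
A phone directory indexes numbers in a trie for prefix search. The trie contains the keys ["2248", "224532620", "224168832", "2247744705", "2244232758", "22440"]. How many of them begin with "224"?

Traverse to the node for "224", then collect every word in that subtree.
Matches: "224168832", "22440", "2244232758", "224532620", "2247744705", "2248"
Count: 6

6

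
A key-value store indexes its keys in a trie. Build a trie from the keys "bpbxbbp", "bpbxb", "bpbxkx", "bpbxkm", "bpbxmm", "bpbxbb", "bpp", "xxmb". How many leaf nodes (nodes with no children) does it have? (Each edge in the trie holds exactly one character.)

A leaf is a node with no children — equivalently, the end of a word that is not a proper prefix of any other stored word.
Those words: "bpbxbbp", "bpbxkm", "bpbxkx", "bpbxmm", "bpp", "xxmb"
Leaf count: 6

6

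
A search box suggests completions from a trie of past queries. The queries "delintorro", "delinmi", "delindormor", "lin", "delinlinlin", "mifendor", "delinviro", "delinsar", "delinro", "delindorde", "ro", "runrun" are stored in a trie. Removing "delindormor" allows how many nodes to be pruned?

3

After clearing the end-marker at "delindormor", prune upward until reaching a node still needed by another word.
The suffix "mor" (3 nodes) is used only by "delindormor"; the node for "delindor" still has the child "d", so pruning stops there.
Nodes removed: 3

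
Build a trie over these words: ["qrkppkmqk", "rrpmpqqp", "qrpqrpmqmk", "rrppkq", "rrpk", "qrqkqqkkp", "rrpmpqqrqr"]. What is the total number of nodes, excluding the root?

39

Insert word by word; a character creates a node only if that edge doesn't already exist:
  "qrkppkmqk" → 9 new (q, r, k, p, p, k, m, q, k)
  "rrpmpqqp" → 8 new (r, r, p, m, p, q, q, p)
  "qrpqrpmqmk" → prefix "qr" already present; 8 new (p, q, r, p, m, q, m, k)
  "rrppkq" → prefix "rrp" already present; 3 new (p, k, q)
  "rrpk" → prefix "rrp" already present; 1 new (k)
  "qrqkqqkkp" → prefix "qr" already present; 7 new (q, k, q, q, k, k, p)
  "rrpmpqqrqr" → prefix "rrpmpqq" already present; 3 new (r, q, r)
Total nodes = 9 + 8 + 8 + 3 + 1 + 7 + 3 = 39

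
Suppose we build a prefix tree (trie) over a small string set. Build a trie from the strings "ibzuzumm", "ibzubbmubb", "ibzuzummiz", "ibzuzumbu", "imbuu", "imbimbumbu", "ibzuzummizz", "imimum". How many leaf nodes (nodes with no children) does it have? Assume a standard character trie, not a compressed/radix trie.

6

A leaf is a node with no children — equivalently, the end of a word that is not a proper prefix of any other stored word.
Those words: "ibzubbmubb", "ibzuzumbu", "ibzuzummizz", "imbimbumbu", "imbuu", "imimum"
Leaf count: 6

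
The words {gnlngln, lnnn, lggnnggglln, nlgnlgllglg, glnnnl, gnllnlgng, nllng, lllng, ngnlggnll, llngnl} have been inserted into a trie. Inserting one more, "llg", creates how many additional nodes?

The longest prefix of "llg" already in the trie is "ll" (length 2).
New nodes needed: |"llg"| − 2 = 3 − 2 = 1.

1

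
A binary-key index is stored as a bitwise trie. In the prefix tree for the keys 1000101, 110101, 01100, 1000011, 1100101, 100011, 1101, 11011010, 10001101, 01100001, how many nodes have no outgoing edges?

7

A leaf is a node with no children — equivalently, the end of a word that is not a proper prefix of any other stored word.
Those words: "01100001", "1000011", "1000101", "10001101", "1100101", "110101", "11011010"
Leaf count: 7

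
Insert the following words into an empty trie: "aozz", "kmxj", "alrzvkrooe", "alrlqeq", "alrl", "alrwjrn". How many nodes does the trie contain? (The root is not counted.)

For each word, the new-node count is its length minus the longest prefix already in the trie:
  "aozz" → 4 new (a, o, z, z)
  "kmxj" → 4 new (k, m, x, j)
  "alrzvkrooe" → prefix "a" already present; 9 new (l, r, z, v, k, r, o, o, e)
  "alrlqeq" → prefix "alr" already present; 4 new (l, q, e, q)
  "alrl" → prefix "alrl" already present; 0 new (none)
  "alrwjrn" → prefix "alr" already present; 4 new (w, j, r, n)
Total nodes = 4 + 4 + 9 + 4 + 0 + 4 = 25

25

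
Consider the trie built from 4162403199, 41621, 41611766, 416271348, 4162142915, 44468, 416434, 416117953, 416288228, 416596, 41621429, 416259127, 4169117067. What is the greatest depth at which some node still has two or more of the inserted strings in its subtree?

8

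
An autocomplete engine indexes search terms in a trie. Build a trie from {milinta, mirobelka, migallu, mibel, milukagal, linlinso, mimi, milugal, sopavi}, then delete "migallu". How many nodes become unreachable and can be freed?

5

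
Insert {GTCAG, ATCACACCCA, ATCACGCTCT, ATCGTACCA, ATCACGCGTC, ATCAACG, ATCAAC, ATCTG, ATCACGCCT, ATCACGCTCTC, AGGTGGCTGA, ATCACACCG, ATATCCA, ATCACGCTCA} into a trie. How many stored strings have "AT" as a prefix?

12

Filter for entries beginning with "AT":
Matches: "ATATCCA", "ATCAAC", "ATCAACG", "ATCACACCCA", "ATCACACCG", "ATCACGCCT", "ATCACGCGTC", "ATCACGCTCA", "ATCACGCTCT", "ATCACGCTCTC", "ATCGTACCA", "ATCTG"
Count: 12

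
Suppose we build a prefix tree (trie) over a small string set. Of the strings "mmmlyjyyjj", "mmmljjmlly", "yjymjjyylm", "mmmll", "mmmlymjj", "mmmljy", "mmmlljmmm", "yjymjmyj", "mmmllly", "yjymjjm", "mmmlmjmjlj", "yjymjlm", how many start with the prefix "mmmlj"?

Walk to "mmmlj"; the words in its subtree are exactly those with that prefix.
Matches: "mmmljjmlly", "mmmljy"
Count: 2

2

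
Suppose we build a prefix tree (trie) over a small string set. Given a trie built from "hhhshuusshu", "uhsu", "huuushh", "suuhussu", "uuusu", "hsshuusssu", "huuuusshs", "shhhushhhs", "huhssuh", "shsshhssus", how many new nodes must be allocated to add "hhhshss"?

2

The longest prefix of "hhhshss" already in the trie is "hhhsh" (length 5).
So 7 − 5 = 2 new nodes.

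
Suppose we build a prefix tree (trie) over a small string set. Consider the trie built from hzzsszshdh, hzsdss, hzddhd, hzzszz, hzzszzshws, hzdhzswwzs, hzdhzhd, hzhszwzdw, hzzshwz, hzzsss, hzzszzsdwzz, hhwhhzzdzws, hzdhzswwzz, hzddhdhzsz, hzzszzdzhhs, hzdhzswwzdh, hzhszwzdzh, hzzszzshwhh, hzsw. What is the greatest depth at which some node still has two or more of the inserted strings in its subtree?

Equivalently: take the maximum, over all pairs, of their longest common prefix length.
e.g. "hzdhzswwzdh" and "hzdhzswwzs" share the prefix "hzdhzswwz" of length 9; no pair shares a longer one.
Longest shared-prefix length: 9

9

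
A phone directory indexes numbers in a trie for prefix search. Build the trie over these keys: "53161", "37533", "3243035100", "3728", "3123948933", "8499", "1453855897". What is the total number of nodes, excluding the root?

For each word, the new-node count is its length minus the longest prefix already in the trie:
  "53161" → 5 new (5, 3, 1, 6, 1)
  "37533" → 5 new (3, 7, 5, 3, 3)
  "3243035100" → prefix "3" already present; 9 new (2, 4, 3, 0, 3, 5, 1, 0, 0)
  "3728" → prefix "37" already present; 2 new (2, 8)
  "3123948933" → prefix "3" already present; 9 new (1, 2, 3, 9, 4, 8, 9, 3, 3)
  "8499" → 4 new (8, 4, 9, 9)
  "1453855897" → 10 new (1, 4, 5, 3, 8, 5, 5, 8, 9, 7)
Total nodes = 5 + 5 + 9 + 2 + 9 + 4 + 10 = 44

44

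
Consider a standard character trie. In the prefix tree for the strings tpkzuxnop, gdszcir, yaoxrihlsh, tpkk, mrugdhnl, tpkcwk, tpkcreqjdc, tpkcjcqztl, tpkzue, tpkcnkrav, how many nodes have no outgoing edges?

A leaf is a node with no children — equivalently, the end of a word that is not a proper prefix of any other stored word.
Those words: "gdszcir", "mrugdhnl", "tpkcjcqztl", "tpkcnkrav", "tpkcreqjdc", "tpkcwk", "tpkk", "tpkzue", "tpkzuxnop", "yaoxrihlsh"
Leaf count: 10

10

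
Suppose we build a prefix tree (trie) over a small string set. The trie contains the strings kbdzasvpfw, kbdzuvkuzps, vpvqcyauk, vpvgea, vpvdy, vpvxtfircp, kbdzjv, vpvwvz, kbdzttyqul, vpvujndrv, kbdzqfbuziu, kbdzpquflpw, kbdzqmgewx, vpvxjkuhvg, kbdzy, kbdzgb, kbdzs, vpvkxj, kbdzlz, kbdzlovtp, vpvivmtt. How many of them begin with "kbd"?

Filter for entries beginning with "kbd":
Matches: "kbdzasvpfw", "kbdzgb", "kbdzjv", "kbdzlovtp", "kbdzlz", "kbdzpquflpw", "kbdzqfbuziu", "kbdzqmgewx", "kbdzs", "kbdzttyqul", "kbdzuvkuzps", "kbdzy"
Count: 12

12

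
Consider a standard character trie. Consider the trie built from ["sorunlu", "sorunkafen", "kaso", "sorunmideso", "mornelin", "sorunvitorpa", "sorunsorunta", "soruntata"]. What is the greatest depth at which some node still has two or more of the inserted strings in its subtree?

The deepest shared node is where two words last agree before diverging.
e.g. "sorunkafen" and "sorunlu" share the prefix "sorun" of length 5; no pair shares a longer one.
Longest shared-prefix length: 5

5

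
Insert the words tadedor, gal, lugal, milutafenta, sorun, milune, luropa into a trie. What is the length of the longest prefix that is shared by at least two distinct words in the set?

4

Equivalently: take the maximum, over all pairs, of their longest common prefix length.
"milune" and "milutafenta" agree on "milu" (4 characters) before diverging; nothing deeper is shared.
Longest shared-prefix length: 4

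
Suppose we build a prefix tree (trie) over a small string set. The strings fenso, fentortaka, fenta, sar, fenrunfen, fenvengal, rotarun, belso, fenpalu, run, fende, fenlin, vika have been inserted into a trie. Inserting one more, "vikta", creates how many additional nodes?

2

Walking "vikta" from the root, the first 3 characters ("vik") follow existing edges; "t" is the first miss.
Each of the 2 remaining characters creates one node.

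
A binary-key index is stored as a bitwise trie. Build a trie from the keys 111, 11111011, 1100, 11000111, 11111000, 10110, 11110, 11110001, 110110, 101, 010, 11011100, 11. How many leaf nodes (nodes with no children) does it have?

A leaf is a node with no children — equivalently, the end of a word that is not a proper prefix of any other stored word.
Those words: "010", "10110", "11000111", "110110", "11011100", "11110001", "11111000", "11111011"
Leaf count: 8

8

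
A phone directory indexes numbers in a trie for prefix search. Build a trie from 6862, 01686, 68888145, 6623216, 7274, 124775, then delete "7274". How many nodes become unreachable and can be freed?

4

Walk "7274" from the leaf back toward the root, removing each node that no remaining word uses.
No other word shares any prefix with "7274", so all 4 of its nodes go.
Nodes removed: 4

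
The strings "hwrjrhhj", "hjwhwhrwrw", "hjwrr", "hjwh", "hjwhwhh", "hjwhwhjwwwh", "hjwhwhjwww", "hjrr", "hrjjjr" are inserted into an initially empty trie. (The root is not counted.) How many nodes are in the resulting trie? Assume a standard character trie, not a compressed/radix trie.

Count nodes per top-level branch (shared prefixes stored once):
  'h'-branch (hjrr, hjwh, hjwhwhh, hjwhwhjwww, hjwhwhjwwwh, hjwhwhrwrw, hjwrr, hrjjjr, hwrjrhhj): 32 nodes
Sum: 32

32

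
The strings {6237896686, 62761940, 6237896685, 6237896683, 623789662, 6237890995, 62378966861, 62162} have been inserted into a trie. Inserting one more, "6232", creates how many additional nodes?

"623" is already a path in the trie; the remaining "2" must be added.
New nodes needed: |"6232"| − 3 = 4 − 3 = 1.

1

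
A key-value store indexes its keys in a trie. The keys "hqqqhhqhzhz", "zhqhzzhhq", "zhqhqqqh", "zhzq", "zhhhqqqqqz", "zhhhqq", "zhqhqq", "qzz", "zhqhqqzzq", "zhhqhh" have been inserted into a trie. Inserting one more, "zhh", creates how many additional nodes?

"zhh" is already a full path in the trie; only an end-marker is added.
No new nodes are needed: 0.

0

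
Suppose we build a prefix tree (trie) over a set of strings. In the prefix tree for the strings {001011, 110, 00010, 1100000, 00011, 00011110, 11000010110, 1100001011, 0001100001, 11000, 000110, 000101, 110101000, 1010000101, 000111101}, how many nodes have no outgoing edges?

8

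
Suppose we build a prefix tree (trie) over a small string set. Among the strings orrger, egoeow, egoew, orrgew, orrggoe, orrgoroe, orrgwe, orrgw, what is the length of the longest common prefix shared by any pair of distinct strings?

Look for the deepest trie node that still has at least two words in its subtree.
"orrger" and "orrgew" agree on "orrge" (5 characters) before diverging; nothing deeper is shared.
Longest shared-prefix length: 5

5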